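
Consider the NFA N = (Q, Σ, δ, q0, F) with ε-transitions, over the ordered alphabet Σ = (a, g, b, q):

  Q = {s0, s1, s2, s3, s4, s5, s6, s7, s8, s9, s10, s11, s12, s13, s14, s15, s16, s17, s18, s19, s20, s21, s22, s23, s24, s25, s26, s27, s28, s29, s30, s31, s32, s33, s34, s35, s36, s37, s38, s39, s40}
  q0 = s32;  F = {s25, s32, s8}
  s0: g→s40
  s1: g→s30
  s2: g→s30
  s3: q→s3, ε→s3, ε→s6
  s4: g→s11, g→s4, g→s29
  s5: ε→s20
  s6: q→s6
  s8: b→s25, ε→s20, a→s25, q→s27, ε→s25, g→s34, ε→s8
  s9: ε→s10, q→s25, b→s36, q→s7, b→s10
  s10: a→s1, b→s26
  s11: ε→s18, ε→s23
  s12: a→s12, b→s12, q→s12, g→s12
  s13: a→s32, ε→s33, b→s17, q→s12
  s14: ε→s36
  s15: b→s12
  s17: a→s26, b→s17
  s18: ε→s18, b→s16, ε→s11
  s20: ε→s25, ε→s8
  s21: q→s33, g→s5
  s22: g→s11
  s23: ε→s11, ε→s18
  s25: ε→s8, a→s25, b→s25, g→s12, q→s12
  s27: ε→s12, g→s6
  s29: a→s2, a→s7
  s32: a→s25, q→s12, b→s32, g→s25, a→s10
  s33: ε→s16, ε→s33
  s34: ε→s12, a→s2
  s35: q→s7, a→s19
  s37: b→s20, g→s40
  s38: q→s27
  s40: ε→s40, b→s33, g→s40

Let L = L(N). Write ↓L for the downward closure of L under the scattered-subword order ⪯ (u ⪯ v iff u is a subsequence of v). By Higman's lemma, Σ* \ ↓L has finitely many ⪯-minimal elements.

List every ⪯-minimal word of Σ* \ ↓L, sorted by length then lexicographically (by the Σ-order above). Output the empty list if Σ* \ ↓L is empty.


min(Σ*\↓L) = [q, ag, gg].

|Q|=41, |F|=3, |δ|=75 (23 ε).
min D↑ (3 st, q0=0, F={2}): 0:a→1,g→1,b→0,q→2 1:a→1,g→2,b→1,q→2 2:a→2,g→2,b→2,q→2 [Hopcroft].
'q': |S_i|=[13, 3] end={s12,s27,s6} ∉↓L; 1/1 deletions ∈↓L.
'ag': N↓-sim [13, 12, 5] end={s12,s2,s30,s34,s6} rej; 2/2 single-dels accept.
'gg': |S_i|=[13, 9, 5] end={s12,s2,s30,s34,s6} — reject; 2/2 del acc.
3 obstructions.


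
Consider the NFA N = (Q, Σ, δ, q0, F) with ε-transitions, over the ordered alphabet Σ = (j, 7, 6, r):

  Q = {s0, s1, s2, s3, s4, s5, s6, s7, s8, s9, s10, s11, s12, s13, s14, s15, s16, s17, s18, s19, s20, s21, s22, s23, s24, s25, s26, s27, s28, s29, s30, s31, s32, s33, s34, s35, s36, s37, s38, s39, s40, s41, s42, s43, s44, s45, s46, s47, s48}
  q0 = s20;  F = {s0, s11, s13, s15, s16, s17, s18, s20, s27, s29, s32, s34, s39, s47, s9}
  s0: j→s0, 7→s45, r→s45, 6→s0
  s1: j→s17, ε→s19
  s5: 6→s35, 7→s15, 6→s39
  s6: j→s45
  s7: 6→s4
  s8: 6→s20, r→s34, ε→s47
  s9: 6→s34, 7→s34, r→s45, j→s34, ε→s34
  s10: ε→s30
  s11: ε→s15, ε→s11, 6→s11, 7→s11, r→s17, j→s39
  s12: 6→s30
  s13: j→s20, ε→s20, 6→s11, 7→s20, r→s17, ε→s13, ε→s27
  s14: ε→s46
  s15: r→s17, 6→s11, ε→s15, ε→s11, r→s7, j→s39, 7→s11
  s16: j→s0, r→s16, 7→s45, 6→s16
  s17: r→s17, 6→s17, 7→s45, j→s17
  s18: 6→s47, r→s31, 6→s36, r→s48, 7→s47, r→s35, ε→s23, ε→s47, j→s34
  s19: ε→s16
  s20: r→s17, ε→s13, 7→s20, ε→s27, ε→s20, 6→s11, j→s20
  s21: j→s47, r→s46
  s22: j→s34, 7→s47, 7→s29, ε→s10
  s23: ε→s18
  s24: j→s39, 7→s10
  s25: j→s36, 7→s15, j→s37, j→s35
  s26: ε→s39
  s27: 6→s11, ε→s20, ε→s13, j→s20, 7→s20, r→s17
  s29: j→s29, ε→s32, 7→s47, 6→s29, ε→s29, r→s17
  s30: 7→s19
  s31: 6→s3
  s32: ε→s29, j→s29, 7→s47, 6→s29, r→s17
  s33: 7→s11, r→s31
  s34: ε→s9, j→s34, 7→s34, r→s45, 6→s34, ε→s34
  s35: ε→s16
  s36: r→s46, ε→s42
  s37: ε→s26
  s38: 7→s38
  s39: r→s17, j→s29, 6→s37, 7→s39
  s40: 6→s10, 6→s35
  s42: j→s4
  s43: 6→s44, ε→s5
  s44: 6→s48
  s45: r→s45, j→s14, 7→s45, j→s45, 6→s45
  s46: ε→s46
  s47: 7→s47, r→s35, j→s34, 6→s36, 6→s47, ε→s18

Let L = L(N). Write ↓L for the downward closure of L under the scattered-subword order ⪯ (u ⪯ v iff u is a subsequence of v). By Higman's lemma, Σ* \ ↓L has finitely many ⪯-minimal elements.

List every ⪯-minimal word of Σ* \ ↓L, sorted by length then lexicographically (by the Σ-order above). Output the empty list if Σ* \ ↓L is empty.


|Q|=49, |F|=15, |δ|=135 (34 ε).
min D↑ (10 st, q0=0, F={4}): 0:j→0,7→0,6→1,r→2 1:j→3,7→1,6→1,r→2 2:j→2,7→4,6→2,r→2 3:j→5,7→3,6→3,r→2 4:j→4,7→4,6→4,r→4 5:j→5,7→6,6→5,r→2 6:j→7,7→6,6→6,r→8 7:j→7,7→7,6→7,r→4 8:j→9,7→4,6→8,r→8 9:j→9,7→4,6→9,r→4.
'r7': run [29, 12, 3] end={s14,s45,s46} — reject; 2/2 deletions ∈↓L.
'6jj7jr': |S_i|=[29, 26, 23, 20, 17, 7, 3] end={s14,s45,s46} ∉↓L; 6/6 del acc.
2 obstructions.

min(Σ*\↓L) = [r7, 6jj7jr].


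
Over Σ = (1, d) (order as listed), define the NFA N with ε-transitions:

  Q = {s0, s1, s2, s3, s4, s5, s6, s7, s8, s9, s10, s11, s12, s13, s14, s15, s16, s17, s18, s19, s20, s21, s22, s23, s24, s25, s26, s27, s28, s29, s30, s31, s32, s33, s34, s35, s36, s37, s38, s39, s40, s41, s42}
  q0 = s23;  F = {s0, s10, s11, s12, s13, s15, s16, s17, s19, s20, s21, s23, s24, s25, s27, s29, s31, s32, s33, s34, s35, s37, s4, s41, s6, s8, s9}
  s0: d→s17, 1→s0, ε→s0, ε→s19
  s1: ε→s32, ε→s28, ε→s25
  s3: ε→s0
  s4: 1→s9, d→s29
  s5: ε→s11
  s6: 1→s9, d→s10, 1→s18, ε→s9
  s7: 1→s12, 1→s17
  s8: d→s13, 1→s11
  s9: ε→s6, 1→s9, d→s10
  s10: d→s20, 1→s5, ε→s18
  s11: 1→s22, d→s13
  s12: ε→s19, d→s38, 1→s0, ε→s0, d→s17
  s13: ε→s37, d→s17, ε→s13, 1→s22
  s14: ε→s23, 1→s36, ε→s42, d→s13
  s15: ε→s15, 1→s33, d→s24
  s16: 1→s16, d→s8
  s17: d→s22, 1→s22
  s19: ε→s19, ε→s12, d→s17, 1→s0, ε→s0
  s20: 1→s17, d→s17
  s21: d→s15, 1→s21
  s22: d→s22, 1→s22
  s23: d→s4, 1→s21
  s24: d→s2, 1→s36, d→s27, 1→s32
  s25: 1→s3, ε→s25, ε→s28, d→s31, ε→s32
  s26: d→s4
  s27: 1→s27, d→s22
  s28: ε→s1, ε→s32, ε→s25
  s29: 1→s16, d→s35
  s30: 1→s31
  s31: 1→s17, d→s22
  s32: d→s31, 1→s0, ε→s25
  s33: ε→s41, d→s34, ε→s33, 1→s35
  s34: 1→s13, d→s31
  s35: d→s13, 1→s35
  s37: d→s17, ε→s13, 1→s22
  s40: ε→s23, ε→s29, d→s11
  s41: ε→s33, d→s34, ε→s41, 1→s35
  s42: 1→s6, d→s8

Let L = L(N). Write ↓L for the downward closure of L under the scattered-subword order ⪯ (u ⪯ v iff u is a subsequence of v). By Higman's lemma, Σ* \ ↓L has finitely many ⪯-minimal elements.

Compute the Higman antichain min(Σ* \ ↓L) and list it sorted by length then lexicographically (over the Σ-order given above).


|Q|=43, |F|=27, |δ|=103 (34 ε).
min D↑ (22 st, q0=0, F={20}): 0:1→1,d→2 1:1→1,d→3 2:1→4,d→5 3:1→6,d→7 4:1→4,d→8 5:1→9,d→10 6:1→10,d→11 7:1→12,d→13 8:1→14,d→15 9:1→9,d→16 10:1→10,d→17 11:1→17,d→18 12:1→19,d→18 13:1→13,d→20 14:1→20,d→17 15:1→21,d→21 16:1→14,d→17 17:1→20,d→21 18:1→21,d→20 19:1→19,d→21 20:1→20,d→20 21:1→20,d→20.
'1dddd': |S_i|=[36, 33, 29, 20, 6, 1] end={s22} rej; 5/5 deletions ∈↓L.
'd1d11': |S_i|=[36, 34, 29, 13, 6, 1] end={s22} — reject; 5/5 del acc.
'dddd1': run [36, 34, 28, 12, 4, 1] end={s22} — reject; 5/5 single-dels accept.
'1d11d1': |S_i|=[36, 33, 29, 22, 11, 5, 1] end={s22} ∉↓L; 6/6 single-dels accept.
'd1dd1d': |S_i|=[36, 34, 29, 13, 6, 2, 1] end={s22} — reject; 6/6 del acc.
'dddddd': run [36, 34, 28, 12, 4, 2, 1] end={s22} ∉↓L; 6/6 deletions ∈↓L.
6 obstructions.

Antichain: [1dddd, d1d11, dddd1, 1d11d1, d1dd1d, dddddd].


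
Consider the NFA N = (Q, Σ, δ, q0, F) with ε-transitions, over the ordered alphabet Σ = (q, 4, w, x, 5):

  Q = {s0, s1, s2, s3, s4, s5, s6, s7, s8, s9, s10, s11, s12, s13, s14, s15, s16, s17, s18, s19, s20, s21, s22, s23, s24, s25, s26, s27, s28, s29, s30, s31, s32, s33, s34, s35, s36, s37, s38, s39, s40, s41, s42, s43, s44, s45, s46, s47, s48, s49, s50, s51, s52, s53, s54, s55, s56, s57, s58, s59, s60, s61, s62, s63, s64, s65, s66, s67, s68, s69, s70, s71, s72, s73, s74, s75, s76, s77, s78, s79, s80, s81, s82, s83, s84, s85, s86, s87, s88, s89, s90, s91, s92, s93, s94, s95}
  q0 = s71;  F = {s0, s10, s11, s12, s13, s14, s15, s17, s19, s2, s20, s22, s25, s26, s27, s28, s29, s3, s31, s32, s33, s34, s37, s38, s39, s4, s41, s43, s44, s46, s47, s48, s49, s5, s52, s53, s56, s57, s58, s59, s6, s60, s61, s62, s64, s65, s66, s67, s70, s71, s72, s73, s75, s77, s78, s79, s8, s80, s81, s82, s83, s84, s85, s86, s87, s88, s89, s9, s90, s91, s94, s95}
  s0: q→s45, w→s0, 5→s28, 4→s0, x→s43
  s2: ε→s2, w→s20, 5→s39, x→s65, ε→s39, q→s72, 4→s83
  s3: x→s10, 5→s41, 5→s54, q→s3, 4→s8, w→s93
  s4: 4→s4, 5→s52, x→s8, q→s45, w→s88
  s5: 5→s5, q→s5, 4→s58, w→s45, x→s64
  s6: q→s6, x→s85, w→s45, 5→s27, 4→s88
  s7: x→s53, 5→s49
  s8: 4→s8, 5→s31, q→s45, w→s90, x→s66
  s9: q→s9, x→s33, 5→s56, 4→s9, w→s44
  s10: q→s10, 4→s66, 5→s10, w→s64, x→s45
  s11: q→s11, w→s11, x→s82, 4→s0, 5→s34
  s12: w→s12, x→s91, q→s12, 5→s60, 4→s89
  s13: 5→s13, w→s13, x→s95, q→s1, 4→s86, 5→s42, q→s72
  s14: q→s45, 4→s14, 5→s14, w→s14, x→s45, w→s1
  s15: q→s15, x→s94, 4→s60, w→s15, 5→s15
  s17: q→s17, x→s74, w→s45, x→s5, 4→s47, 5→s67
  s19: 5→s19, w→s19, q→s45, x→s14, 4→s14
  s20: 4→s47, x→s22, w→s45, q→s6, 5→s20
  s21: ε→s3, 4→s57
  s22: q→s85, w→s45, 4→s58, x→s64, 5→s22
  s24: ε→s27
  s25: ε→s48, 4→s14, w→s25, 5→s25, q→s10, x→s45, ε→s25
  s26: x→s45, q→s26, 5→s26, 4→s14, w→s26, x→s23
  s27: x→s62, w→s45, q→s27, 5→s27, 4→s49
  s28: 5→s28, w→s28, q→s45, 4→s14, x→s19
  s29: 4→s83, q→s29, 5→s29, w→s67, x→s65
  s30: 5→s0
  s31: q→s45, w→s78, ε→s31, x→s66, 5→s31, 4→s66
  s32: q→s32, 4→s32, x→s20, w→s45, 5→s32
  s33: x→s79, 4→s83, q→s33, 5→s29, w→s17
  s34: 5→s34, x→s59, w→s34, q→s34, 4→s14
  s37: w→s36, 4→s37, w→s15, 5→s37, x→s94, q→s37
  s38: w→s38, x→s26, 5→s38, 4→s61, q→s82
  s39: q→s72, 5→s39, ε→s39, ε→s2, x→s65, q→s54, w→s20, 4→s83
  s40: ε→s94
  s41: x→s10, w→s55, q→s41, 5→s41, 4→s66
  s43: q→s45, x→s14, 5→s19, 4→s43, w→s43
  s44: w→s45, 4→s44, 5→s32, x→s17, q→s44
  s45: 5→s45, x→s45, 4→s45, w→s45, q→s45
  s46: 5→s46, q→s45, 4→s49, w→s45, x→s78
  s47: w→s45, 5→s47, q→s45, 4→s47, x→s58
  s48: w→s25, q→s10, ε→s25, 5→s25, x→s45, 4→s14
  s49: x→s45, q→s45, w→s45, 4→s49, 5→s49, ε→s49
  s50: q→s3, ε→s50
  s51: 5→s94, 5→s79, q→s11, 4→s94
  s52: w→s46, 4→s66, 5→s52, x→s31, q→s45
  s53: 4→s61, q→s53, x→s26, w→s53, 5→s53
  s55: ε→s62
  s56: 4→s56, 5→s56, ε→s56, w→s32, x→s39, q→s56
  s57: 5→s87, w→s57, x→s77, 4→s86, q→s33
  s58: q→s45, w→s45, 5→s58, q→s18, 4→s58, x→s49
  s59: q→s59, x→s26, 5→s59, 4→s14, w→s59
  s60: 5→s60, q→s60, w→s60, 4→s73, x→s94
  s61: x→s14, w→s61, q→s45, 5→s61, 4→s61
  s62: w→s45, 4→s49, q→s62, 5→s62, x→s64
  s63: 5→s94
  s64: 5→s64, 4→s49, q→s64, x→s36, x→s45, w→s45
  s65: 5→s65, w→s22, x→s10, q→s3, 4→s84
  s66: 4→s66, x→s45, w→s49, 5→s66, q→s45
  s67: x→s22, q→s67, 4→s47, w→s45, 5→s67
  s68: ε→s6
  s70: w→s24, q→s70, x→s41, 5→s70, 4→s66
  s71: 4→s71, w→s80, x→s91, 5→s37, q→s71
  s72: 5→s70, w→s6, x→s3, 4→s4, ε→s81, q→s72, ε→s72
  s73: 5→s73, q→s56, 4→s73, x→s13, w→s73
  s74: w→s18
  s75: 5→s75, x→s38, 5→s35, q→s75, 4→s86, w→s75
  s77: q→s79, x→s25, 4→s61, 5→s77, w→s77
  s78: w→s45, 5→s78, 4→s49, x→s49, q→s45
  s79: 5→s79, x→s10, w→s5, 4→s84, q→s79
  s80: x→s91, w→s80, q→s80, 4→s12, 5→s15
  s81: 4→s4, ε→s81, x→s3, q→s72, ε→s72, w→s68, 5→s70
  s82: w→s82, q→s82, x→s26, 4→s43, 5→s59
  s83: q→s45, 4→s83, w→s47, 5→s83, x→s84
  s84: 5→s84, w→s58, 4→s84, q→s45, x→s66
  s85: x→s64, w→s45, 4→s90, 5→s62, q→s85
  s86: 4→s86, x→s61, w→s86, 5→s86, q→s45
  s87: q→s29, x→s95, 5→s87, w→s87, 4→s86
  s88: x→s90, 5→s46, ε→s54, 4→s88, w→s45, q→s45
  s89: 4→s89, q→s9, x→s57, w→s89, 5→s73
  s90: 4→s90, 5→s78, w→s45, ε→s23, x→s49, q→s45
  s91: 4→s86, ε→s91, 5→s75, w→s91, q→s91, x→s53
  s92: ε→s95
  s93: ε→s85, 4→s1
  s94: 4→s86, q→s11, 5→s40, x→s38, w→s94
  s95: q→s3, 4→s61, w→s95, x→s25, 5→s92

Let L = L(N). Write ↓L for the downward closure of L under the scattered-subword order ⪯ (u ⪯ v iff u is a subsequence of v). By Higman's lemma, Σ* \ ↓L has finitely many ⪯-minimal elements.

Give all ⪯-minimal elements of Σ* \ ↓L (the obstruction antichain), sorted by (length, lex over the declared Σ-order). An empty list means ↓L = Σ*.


|Q|=96, |F|=72, |δ|=413 (25 ε).
min D↑ (70 st, q0=0, F={12}): 0:q→0,4→0,w→1,x→2,5→3 1:q→1,4→4,w→1,x→2,5→5 2:q→2,4→6,w→2,x→7,5→8 3:q→3,4→3,w→5,x→9,5→3 4:q→4,4→10,w→4,x→2,5→11 5:q→5,4→11,w→5,x→9,5→5 6:q→12,4→6,w→6,x→13,5→6 7:q→7,4→13,w→7,x→14,5→7 8:q→8,4→6,w→8,x→15,5→8 9:q→16,4→6,w→9,x→15,5→9 10:q→17,4→10,w→10,x→18,5→19 11:q→11,4→19,w→11,x→9,5→11 12:q→12,4→12,w→12,x→12,5→12 13:q→12,4→13,w→13,x→20,5→13 14:q→14,4→20,w→14,x→12,5→14 15:q→21,4→13,w→15,x→14,5→15 16:q→16,4→22,w→16,x→21,5→23 17:q→17,4→17,w→24,x→25,5→26 18:q→25,4→6,w→18,x→27,5→28 19:q→26,4→19,w→19,x→29,5→19 20:q→12,4→20,w→20,x→12,5→20 21:q→21,4→30,w→21,x→14,5→31 22:q→12,4→22,w→22,x→30,5→32 23:q→23,4→20,w→23,x→31,5→23 24:q→24,4→24,w→12,x→33,5→34 25:q→25,4→35,w→33,x→36,5→37 26:q→26,4→26,w→34,x→38,5→26 27:q→36,4→13,w→27,x→39,5→27 28:q→37,4→6,w→28,x→40,5→28 29:q→41,4→6,w→29,x→40,5→29 30:q→12,4→30,w→30,x→20,5→42 31:q→31,4→20,w→31,x→14,5→31 32:q→12,4→20,w→32,x→42,5→32 33:q→33,4→43,w→12,x→44,5→45 34:q→34,4→34,w→12,x→46,5→34 35:q→12,4→35,w→43,x→47,5→35 36:q→36,4→47,w→44,x→48,5→36 37:q→37,4→35,w→45,x→49,5→37 38:q→41,4→35,w→46,x→49,5→38 39:q→48,4→20,w→39,x→12,5→39 40:q→50,4→13,w→40,x→39,5→40 41:q→41,4→51,w→52,x→50,5→53 42:q→12,4→20,w→42,x→20,5→42 43:q→12,4→43,w→12,x→54,5→43 44:q→44,4→54,w→12,x→55,5→44 45:q→45,4→43,w→12,x→56,5→45 46:q→52,4→43,w→12,x→56,5→46 47:q→12,4→47,w→54,x→57,5→47 48:q→48,4→57,w→55,x→12,5→48 49:q→50,4→47,w→56,x→48,5→49 50:q→50,4→58,w→59,x→48,5→60 51:q→12,4→51,w→61,x→58,5→62 52:q→52,4→61,w→12,x→59,5→63 53:q→53,4→57,w→63,x→60,5→53 54:q→12,4→54,w→12,x→64,5→54 55:q→55,4→64,w→12,x→12,5→55 56:q→59,4→54,w→12,x→55,5→56 57:q→12,4→57,w→64,x→12,5→57 58:q→12,4→58,w→65,x→57,5→66 59:q→59,4→65,w→12,x→55,5→67 60:q→60,4→57,w→67,x→48,5→60 61:q→12,4→61,w→12,x→65,5→68 62:q→12,4→57,w→68,x→66,5→62 63:q→63,4→64,w→12,x→67,5→63 64:q→12,4→64,w→12,x→12,5→64 65:q→12,4→65,w→12,x→64,5→69 66:q→12,4→57,w→69,x→57,5→66 67:q→67,4→64,w→12,x→55,5→67 68:q→12,4→64,w→12,x→69,5→68 69:q→12,4→64,w→12,x→64,5→69.
'x4q': N↓-sim [87, 75, 26, 2] end={s18,s45} — reject; 3/3 deletions ∈↓L.
'xxxx': N↓-sim [87, 75, 41, 12, 3] end={s23,s36,s45} — reject; 4/4 deletions ∈↓L.
'w44qww': |S_i|=[87, 85, 83, 69, 51, 30, 2] end={s18,s45} ∉↓L; 6/6 single-dels accept.
'5xq54x': N↓-sim [87, 76, 61, 41, 25, 5, 1] end={s45} rej; 6/6 single-dels accept.
4 words, ⪯-incomp.

min(Σ*\↓L) = [x4q, xxxx, w44qww, 5xq54x].


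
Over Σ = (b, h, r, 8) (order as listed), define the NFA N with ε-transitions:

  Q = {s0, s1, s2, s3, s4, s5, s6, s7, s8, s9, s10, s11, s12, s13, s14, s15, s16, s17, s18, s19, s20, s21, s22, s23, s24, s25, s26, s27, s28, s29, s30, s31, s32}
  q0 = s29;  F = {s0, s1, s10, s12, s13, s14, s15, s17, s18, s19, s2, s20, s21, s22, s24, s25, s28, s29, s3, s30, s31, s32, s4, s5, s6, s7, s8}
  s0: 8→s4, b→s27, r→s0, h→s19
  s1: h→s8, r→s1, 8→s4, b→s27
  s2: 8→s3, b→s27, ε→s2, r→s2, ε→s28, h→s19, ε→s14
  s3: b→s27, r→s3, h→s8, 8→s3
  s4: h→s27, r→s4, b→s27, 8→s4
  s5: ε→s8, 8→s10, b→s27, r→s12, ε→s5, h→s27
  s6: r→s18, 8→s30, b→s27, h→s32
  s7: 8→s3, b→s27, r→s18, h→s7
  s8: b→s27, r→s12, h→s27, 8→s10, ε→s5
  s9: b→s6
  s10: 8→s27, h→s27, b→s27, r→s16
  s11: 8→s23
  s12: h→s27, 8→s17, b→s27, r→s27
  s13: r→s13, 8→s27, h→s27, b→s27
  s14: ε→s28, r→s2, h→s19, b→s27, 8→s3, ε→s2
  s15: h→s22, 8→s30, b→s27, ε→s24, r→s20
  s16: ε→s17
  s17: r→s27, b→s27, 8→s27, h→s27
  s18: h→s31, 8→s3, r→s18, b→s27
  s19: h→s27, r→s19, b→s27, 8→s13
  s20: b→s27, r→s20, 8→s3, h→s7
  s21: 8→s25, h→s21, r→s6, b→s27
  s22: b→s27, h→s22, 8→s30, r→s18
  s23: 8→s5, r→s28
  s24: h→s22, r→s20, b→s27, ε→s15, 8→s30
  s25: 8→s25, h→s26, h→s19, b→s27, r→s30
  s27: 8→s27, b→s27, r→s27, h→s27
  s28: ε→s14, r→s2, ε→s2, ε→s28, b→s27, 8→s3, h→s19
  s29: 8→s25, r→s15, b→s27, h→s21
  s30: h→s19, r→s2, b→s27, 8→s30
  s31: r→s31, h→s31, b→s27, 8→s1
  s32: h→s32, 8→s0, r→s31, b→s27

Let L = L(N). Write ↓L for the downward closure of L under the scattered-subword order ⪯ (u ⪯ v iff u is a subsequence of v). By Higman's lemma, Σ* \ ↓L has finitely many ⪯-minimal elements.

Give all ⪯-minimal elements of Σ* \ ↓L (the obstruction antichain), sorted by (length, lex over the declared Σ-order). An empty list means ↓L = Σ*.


|Q|=33, |F|=27, |δ|=131 (14 ε).
min D↑ (24 st, q0=0, F={1}): 0:b→1,h→2,r→3,8→4 1:b→1,h→1,r→1,8→1 2:b→1,h→2,r→5,8→4 3:b→1,h→6,r→7,8→8 4:b→1,h→9,r→8,8→4 5:b→1,h→10,r→11,8→8 6:b→1,h→6,r→11,8→8 7:b→1,h→12,r→7,8→13 8:b→1,h→9,r→14,8→8 9:b→1,h→1,r→9,8→15 10:b→1,h→10,r→16,8→17 11:b→1,h→16,r→11,8→13 12:b→1,h→12,r→11,8→13 13:b→1,h→18,r→13,8→13 14:b→1,h→9,r→14,8→13 15:b→1,h→1,r→15,8→1 16:b→1,h→16,r→16,8→19 17:b→1,h→9,r→17,8→20 18:b→1,h→1,r→21,8→22 19:b→1,h→18,r→19,8→20 20:b→1,h→1,r→20,8→20 21:b→1,h→1,r→1,8→23 22:b→1,h→1,r→23,8→1 23:b→1,h→1,r→1,8→1.
'b': run [30, 1] end={s27} rej; 1/1 deletions ∈↓L.
'8hh': run [30, 19, 10, 1] end={s27} rej; 3/3 single-dels accept.
'8h88': N↓-sim [30, 19, 10, 5, 1] end={s27} ∉↓L; 4/4 del acc.
'hrh88h': N↓-sim [30, 26, 21, 14, 12, 6, 1] end={s27} rej; 6/6 del acc.
'rr8hrr': |S_i|=[30, 26, 20, 11, 7, 4, 1] end={s27} — reject; 6/6 deletions ∈↓L.
5 minimals (antichain).

A = [b, 8hh, 8h88, hrh88h, rr8hrr].


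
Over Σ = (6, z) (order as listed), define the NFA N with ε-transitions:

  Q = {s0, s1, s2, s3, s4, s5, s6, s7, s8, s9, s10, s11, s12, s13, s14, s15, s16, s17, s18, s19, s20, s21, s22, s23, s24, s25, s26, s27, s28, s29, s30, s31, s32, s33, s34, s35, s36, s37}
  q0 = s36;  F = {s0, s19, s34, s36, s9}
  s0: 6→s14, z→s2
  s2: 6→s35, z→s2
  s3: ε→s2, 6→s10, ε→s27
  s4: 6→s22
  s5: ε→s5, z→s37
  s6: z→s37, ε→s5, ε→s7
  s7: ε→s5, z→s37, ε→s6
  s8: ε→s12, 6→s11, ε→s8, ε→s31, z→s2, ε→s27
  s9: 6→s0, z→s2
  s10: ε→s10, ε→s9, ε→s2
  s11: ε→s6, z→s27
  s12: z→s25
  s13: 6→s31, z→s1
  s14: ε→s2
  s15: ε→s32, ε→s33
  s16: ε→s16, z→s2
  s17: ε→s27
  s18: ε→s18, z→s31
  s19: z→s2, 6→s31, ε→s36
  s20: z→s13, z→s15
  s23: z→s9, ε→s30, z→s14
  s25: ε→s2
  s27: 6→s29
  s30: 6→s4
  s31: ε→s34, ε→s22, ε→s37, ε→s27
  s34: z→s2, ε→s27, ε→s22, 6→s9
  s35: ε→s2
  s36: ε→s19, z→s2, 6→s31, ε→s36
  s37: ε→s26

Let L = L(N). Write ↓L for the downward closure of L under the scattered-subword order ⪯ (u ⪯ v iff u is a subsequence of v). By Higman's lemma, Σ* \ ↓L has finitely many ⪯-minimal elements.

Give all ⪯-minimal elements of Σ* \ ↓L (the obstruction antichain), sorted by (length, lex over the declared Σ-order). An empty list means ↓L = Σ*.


min(Σ*\↓L) = [z, 6666].

|Q|=38, |F|=5, |δ|=65 (34 ε).
min D↑ (5 st, q0=0, F={2}): 0:6→1,z→2 1:6→3,z→2 2:6→2,z→2 3:6→4,z→2 4:6→2,z→2 [Hopcroft].
'z': |S_i|=[14, 2] end={s2,s35} — reject; 1/1 deletions ∈↓L.
'6666': |S_i|=[14, 12, 6, 4, 3] end={s14,s2,s35} — reject; 4/4 single-dels accept.
2 obstructions.


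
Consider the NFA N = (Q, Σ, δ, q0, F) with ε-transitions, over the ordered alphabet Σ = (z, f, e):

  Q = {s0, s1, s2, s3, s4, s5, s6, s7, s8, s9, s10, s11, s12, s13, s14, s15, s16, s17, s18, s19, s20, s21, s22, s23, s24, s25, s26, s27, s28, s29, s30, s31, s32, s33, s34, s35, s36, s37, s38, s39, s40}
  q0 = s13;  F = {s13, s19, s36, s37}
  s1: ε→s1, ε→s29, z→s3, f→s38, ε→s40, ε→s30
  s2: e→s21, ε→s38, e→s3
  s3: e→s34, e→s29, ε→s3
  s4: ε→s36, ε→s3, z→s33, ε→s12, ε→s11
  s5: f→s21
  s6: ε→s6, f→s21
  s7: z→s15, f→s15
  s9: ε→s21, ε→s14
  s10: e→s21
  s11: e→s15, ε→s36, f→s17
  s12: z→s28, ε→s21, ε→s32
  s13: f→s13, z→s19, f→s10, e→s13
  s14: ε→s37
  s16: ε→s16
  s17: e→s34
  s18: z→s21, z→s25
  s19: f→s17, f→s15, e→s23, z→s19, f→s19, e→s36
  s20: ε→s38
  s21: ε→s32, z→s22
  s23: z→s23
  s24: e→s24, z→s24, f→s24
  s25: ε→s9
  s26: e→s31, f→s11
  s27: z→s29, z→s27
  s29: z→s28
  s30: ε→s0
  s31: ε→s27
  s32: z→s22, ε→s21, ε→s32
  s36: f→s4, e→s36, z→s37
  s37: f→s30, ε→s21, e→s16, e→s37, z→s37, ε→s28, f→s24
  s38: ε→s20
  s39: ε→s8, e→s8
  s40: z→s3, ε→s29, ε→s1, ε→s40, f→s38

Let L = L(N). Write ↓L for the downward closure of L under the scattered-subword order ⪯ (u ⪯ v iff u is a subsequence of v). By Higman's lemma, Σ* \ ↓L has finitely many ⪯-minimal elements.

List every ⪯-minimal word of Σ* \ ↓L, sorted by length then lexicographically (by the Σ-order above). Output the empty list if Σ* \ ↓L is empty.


|Q|=41, |F|=4, |δ|=82 (32 ε).
min D↑ (5 st, q0=0, F={4}): 0:z→1,f→0,e→0 1:z→1,f→1,e→2 2:z→3,f→2,e→2 3:z→3,f→4,e→3 4:z→4,f→4,e→4 (ε-aug+det+¬).
'zezf': run [23, 21, 20, 11, 3] end={s0,s24,s30} — reject; 4/4 single-dels accept.
1 obstructions.

A = [zezf].


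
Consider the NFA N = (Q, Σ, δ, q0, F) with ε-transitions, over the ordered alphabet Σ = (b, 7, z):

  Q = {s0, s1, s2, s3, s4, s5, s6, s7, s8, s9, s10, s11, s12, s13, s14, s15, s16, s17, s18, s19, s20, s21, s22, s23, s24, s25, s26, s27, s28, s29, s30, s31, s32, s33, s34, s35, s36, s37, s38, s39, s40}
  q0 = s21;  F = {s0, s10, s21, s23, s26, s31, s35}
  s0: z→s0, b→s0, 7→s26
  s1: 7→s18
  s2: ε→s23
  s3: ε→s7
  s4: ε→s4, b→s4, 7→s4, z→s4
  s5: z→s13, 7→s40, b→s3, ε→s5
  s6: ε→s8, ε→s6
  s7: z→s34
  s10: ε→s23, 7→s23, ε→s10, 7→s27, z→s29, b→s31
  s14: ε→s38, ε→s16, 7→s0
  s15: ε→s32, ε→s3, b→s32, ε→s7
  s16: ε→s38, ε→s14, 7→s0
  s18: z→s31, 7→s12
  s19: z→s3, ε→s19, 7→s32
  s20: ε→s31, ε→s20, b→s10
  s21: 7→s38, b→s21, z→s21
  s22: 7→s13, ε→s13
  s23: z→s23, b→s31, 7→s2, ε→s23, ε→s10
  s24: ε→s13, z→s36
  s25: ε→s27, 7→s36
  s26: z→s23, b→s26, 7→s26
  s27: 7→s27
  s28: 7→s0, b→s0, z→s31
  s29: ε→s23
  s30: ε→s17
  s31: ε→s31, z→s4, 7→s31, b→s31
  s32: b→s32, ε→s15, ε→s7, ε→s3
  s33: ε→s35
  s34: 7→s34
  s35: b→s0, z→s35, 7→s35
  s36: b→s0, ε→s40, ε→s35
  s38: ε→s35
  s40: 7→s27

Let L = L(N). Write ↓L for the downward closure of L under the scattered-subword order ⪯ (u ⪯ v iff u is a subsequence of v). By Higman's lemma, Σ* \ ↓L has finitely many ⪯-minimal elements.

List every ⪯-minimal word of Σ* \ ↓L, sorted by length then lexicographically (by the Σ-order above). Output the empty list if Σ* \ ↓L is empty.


A = [7b7zbz].

|Q|=41, |F|=7, |δ|=82 (33 ε).
min D↑ (7 st, q0=0, F={6}): 0:b→0,7→1,z→0 1:b→2,7→1,z→1 2:b→2,7→3,z→2 3:b→3,7→3,z→4 4:b→5,7→4,z→4 5:b→5,7→5,z→6 6:b→6,7→6,z→6 (ε-aug+det+¬).
'7b7zbz': run [12, 11, 9, 8, 7, 2, 1] end={s4} ∉↓L; 6/6 single-dels accept.
1 obstructions.


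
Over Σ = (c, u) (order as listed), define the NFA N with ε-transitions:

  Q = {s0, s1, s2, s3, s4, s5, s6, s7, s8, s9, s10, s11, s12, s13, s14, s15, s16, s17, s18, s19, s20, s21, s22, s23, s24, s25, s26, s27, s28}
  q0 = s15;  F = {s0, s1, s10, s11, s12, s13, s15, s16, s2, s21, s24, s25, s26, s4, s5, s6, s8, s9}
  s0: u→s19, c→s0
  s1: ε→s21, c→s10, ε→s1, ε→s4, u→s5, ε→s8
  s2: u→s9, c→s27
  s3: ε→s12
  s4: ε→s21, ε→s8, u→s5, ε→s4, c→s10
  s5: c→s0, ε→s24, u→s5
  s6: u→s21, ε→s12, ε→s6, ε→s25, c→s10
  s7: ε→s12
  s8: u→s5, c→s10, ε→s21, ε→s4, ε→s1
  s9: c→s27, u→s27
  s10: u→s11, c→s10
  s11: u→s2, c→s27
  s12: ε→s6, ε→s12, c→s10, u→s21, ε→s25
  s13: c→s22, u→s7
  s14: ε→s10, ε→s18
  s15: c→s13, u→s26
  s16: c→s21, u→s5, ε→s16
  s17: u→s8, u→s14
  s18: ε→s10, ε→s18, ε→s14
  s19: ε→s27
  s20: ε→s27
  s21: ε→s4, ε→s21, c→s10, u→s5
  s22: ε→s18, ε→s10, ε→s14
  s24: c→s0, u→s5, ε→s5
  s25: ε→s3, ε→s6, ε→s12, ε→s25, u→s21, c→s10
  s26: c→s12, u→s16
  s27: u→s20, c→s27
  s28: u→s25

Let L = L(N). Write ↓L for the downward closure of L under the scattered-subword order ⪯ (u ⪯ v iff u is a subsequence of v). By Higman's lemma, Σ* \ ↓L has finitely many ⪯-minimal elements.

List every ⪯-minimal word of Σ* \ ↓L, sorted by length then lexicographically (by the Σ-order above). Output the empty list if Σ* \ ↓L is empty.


|Q|=29, |F|=18, |δ|=78 (37 ε).
min D↑ (13 st, q0=0, F={9}): 0:c→1,u→2 1:c→3,u→4 2:c→4,u→5 3:c→3,u→6 4:c→3,u→7 5:c→7,u→8 6:c→9,u→10 7:c→3,u→8 8:c→11,u→8 9:c→9,u→9 10:c→9,u→12 11:c→11,u→9 12:c→9,u→9.
'ccuc': |S_i|=[26, 23, 11, 6, 2] end={s20,s27} ∉↓L; 4/4 single-dels accept.
'uuucu': N↓-sim [26, 21, 15, 9, 4, 3] end={s19,s20,s27} rej; 5/5 del acc.
'ccuuuu': run [26, 23, 11, 6, 4, 3, 2] end={s20,s27} — reject; 6/6 single-dels accept.
3 minimals (antichain).

Antichain: [ccuc, uuucu, ccuuuu].


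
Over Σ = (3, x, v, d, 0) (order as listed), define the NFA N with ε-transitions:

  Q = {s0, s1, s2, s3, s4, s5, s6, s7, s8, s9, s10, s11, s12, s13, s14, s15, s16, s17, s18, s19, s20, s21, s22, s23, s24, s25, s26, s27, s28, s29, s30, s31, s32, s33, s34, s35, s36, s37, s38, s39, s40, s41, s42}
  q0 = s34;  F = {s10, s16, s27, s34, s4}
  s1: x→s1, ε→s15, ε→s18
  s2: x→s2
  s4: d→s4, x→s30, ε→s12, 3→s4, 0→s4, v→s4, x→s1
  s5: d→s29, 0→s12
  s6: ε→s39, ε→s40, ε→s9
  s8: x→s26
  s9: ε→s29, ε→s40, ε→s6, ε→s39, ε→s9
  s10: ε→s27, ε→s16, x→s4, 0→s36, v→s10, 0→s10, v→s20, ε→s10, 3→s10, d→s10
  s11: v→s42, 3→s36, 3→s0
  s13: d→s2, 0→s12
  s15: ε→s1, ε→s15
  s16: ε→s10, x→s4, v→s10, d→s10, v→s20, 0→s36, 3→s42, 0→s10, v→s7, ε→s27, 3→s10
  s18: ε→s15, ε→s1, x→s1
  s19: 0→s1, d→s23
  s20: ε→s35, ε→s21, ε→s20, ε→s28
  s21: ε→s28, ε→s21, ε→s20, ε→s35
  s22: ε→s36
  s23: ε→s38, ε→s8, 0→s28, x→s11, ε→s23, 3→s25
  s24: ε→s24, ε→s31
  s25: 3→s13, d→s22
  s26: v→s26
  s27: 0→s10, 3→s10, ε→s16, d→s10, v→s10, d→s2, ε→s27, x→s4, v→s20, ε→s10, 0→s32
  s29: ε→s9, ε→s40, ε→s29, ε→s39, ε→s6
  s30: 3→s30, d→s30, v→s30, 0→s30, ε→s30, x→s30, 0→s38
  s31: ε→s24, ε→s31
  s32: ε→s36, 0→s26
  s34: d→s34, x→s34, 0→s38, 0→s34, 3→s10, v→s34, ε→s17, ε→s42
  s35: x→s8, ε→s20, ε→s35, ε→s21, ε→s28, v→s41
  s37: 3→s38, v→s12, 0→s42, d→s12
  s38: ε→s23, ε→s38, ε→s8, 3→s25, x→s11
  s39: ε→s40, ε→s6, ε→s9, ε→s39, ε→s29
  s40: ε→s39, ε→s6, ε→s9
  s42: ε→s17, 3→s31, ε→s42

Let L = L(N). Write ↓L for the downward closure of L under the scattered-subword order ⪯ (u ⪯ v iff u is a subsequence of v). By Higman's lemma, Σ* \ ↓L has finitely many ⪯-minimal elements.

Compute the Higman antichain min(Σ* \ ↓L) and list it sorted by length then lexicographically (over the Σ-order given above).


|Q|=43, |F|=5, |δ|=136 (65 ε).
min D↑ (4 st, q0=0, F={3}): 0:3→1,x→0,v→0,d→0,0→0 1:3→1,x→2,v→1,d→1,0→1 2:3→2,x→3,v→2,d→2,0→2 3:3→3,x→3,v→3,d→3,0→3.
'3xx': |S_i|=[32, 31, 22, 21] end={s0,s1,s11,s12,s13,s15,s17,s18,s2,s22,s23,s24,…} rej; 3/3 deletions ∈↓L.
1 minimals (antichain).

Antichain: [3xx].


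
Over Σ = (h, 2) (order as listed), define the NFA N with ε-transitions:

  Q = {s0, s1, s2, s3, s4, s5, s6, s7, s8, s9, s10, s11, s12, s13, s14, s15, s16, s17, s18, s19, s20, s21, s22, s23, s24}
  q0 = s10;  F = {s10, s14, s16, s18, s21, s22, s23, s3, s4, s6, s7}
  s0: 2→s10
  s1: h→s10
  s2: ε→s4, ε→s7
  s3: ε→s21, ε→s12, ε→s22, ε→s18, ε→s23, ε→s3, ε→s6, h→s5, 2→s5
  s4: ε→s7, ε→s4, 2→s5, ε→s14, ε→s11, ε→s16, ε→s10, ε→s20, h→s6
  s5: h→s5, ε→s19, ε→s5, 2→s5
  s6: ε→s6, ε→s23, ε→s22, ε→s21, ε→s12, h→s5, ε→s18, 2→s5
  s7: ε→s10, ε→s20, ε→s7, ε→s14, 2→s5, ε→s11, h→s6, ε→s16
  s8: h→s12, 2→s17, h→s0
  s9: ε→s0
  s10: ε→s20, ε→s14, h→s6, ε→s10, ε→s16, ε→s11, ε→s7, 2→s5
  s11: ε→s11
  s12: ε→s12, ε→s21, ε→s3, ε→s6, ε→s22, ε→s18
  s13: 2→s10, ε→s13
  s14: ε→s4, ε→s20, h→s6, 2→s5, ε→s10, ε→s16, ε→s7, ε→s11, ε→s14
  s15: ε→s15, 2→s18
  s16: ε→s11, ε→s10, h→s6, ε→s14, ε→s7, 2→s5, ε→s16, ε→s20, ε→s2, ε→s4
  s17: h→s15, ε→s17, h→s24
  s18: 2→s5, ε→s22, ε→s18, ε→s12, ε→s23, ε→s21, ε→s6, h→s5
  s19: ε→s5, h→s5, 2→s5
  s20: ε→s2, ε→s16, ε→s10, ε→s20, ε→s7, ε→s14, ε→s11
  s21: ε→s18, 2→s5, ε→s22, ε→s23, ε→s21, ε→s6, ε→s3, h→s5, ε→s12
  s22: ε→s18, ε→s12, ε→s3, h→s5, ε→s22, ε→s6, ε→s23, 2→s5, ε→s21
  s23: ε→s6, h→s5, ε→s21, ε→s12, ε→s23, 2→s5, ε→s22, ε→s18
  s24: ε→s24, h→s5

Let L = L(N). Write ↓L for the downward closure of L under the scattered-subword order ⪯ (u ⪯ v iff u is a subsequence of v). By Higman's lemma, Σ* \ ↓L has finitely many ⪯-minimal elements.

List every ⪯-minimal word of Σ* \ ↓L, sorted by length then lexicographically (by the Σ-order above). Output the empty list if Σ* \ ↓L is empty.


|Q|=25, |F|=11, |δ|=133 (97 ε).
min D↑ (3 st, q0=0, F={2}): 0:h→1,2→2 1:h→2,2→2 2:h→2,2→2.
'2': N↓-sim [17, 2] end={s19,s5} ∉↓L; 1/1 single-dels accept.
'hh': run [17, 9, 2] end={s19,s5} — reject; 2/2 single-dels accept.
2 minimals (antichain).

A = [2, hh].


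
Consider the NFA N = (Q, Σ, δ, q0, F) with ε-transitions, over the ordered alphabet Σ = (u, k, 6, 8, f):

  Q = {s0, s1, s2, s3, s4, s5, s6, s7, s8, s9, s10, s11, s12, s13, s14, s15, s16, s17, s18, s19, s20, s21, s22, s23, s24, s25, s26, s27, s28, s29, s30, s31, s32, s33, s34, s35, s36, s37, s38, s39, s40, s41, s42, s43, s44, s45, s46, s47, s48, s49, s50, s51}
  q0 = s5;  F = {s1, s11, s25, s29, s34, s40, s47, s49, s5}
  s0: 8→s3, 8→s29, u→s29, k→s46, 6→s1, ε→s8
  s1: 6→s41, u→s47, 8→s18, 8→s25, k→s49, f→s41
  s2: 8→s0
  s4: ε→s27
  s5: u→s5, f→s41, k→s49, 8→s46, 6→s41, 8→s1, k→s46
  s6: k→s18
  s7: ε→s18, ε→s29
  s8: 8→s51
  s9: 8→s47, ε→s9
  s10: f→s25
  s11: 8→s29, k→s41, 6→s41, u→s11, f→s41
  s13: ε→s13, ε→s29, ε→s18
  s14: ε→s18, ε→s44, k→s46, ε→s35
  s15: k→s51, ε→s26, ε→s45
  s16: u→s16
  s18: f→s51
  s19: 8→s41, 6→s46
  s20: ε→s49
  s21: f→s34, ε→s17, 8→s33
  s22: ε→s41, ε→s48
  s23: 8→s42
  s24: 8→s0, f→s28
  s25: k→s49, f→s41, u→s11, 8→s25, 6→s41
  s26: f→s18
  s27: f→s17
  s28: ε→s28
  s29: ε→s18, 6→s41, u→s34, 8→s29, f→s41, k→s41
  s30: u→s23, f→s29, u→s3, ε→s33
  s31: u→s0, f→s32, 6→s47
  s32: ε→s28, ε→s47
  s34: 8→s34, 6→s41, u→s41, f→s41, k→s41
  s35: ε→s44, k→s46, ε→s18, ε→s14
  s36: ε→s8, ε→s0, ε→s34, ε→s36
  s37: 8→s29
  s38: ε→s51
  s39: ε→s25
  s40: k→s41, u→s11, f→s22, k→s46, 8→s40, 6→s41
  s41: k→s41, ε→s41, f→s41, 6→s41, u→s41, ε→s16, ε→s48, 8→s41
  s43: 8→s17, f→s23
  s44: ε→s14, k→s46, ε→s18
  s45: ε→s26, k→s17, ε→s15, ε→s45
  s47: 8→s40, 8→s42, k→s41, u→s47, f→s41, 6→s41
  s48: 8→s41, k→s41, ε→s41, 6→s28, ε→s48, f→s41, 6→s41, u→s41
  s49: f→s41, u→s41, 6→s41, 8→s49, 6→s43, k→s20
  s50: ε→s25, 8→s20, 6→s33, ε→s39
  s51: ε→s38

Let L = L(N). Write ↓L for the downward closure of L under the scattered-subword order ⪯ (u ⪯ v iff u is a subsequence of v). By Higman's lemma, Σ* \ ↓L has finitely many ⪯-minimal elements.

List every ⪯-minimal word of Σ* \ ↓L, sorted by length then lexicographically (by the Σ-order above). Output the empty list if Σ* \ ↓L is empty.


Antichain: [6, f, ku, 8uk, 88u8uu].

|Q|=52, |F|=9, |δ|=143 (44 ε).
min D↑ (10 st, q0=0, F={2}): 0:u→0,k→1,6→2,8→3,f→2 1:u→2,k→1,6→2,8→1,f→2 2:u→2,k→2,6→2,8→2,f→2 3:u→4,k→1,6→2,8→5,f→2 4:u→4,k→2,6→2,8→6,f→2 5:u→7,k→1,6→2,8→5,f→2 6:u→7,k→2,6→2,8→6,f→2 7:u→7,k→2,6→2,8→8,f→2 8:u→9,k→2,6→2,8→8,f→2 9:u→2,k→2,6→2,8→9,f→2 [Hopcroft].
'6': run [23, 8] end={s16,s17,s23,s28,s41,s42,s43,s48} rej; 1/1 single-dels accept.
'f': N↓-sim [23, 9] end={s16,s22,s23,s28,s38,s41,s42,s48,s51} rej; 1/1 deletions ∈↓L.
'ku': run [23, 11, 4] end={s16,s28,s41,s48} ∉↓L; 2/2 del acc.
'8uk': N↓-sim [23, 22, 15, 5] end={s16,s28,s41,s46,s48} rej; 3/3 single-dels accept.
'88u8uu': N↓-sim [23, 22, 20, 10, 9, 5, 4] end={s16,s28,s41,s48} — reject; 6/6 del acc.
5 minimals (antichain).


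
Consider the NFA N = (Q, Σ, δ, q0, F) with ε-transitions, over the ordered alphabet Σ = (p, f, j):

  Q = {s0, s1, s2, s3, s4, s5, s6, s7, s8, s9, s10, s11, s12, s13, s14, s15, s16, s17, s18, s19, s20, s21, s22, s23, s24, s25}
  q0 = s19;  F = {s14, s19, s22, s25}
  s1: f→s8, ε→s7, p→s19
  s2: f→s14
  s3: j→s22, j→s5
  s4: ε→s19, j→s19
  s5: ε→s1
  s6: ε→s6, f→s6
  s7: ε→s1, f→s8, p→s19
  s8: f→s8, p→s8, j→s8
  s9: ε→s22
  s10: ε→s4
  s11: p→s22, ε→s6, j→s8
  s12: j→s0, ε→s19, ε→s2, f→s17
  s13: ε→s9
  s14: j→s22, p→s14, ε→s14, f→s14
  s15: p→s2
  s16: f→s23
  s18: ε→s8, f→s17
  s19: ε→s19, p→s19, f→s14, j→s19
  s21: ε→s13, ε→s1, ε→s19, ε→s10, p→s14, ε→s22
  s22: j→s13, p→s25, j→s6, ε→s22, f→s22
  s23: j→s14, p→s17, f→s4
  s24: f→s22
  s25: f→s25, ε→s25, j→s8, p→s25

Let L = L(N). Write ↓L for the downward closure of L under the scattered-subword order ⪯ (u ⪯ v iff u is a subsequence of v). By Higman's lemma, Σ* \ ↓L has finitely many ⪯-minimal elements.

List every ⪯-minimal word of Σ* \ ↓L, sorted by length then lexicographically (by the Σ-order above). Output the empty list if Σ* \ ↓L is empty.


A = [fjpj].

|Q|=26, |F|=4, |δ|=58 (21 ε).
min D↑ (5 st, q0=0, F={4}): 0:p→0,f→1,j→0 1:p→1,f→1,j→2 2:p→3,f→2,j→2 3:p→3,f→3,j→4 4:p→4,f→4,j→4 (ε-aug+det+¬).
'fjpj': run [8, 7, 6, 2, 1] end={s8} ∉↓L; 4/4 del acc.
1 obstructions.


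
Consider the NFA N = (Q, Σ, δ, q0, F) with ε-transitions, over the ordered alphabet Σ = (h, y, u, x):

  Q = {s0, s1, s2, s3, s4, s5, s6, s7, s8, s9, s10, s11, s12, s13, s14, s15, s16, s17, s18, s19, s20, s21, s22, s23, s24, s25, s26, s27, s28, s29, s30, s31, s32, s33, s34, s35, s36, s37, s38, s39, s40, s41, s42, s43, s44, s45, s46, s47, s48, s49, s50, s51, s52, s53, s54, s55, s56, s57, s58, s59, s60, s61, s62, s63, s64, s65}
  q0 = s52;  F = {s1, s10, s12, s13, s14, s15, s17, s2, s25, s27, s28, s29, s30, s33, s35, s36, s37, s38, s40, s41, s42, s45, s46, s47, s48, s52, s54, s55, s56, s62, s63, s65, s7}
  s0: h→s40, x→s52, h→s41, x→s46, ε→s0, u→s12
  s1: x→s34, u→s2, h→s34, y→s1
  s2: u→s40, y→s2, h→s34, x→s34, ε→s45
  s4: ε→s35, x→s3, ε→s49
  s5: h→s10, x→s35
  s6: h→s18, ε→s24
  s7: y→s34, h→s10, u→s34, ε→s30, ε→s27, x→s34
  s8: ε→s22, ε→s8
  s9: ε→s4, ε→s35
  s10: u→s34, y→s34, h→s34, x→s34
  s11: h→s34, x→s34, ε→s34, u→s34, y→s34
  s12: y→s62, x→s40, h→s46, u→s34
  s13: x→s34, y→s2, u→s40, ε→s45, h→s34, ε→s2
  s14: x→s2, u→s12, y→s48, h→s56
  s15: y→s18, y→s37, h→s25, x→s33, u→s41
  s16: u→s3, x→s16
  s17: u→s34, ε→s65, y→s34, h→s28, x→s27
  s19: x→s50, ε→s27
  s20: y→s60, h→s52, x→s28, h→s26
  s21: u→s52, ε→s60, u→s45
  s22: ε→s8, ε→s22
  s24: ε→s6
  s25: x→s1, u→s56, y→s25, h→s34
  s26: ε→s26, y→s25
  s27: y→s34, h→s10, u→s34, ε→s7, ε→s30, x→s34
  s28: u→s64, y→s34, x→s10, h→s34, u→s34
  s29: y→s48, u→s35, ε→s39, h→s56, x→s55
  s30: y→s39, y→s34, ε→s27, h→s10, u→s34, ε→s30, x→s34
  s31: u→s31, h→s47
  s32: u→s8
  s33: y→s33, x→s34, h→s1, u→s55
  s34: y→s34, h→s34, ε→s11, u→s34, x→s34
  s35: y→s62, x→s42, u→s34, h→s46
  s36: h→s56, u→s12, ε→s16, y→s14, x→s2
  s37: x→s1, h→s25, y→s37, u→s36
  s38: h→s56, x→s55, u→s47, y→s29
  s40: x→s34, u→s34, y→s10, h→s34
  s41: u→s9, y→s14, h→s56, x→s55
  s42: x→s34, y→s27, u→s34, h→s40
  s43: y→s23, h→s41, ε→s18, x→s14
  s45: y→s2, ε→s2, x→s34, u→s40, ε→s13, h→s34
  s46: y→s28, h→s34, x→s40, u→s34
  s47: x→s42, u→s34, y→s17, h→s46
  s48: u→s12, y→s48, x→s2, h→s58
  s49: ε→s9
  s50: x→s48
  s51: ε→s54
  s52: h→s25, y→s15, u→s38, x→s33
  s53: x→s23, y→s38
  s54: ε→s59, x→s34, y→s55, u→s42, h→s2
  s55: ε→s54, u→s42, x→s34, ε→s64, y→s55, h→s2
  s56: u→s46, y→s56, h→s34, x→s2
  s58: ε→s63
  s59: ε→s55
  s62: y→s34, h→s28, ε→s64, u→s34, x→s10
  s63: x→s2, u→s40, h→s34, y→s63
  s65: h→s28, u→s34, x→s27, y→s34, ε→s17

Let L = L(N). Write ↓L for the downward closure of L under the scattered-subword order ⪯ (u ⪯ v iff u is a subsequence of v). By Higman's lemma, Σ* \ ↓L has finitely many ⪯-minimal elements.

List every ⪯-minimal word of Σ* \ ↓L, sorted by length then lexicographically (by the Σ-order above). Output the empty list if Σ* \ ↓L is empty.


|Q|=66, |F|=33, |δ|=211 (40 ε).
min D↑ (28 st, q0=0, F={5}): 0:h→1,y→2,u→3,x→4 1:h→5,y→1,u→6,x→7 2:h→1,y→8,u→9,x→4 3:h→6,y→10,u→11,x→12 4:h→7,y→4,u→12,x→5 5:h→5,y→5,u→5,x→5 6:h→5,y→6,u→13,x→14 7:h→5,y→7,u→14,x→5 8:h→1,y→8,u→15,x→7 9:h→6,y→16,u→17,x→12 10:h→6,y→18,u→17,x→12 11:h→13,y→19,u→5,x→20 12:h→14,y→12,u→20,x→5 13:h→5,y→21,u→5,x→22 14:h→5,y→14,u→22,x→5 15:h→6,y→16,u→23,x→14 16:h→6,y→18,u→23,x→14 17:h→13,y→24,u→5,x→20 18:h→25,y→18,u→23,x→14 19:h→21,y→5,u→5,x→26 20:h→22,y→26,u→5,x→5 21:h→5,y→5,u→5,x→27 22:h→5,y→27,u→5,x→5 23:h→13,y→24,u→5,x→22 24:h→21,y→5,u→5,x→27 25:h→5,y→25,u→22,x→14 26:h→27,y→5,u→5,x→5 27:h→5,y→5,u→5,x→5 (ε-aug+det+¬).
'hh': |S_i|=[45, 15, 2] end={s11,s34} rej; 2/2 deletions ∈↓L.
'xx': |S_i|=[45, 20, 4] end={s11,s16,s3,s34} — reject; 2/2 deletions ∈↓L.
'uuu': |S_i|=[45, 38, 22, 3] end={s11,s34,s64} rej; 3/3 del acc.
'yyxh': run [45, 42, 33, 10, 2] end={s11,s34} — reject; 4/4 del acc.
'uuyy': |S_i|=[45, 38, 22, 12, 3] end={s11,s34,s39} ∉↓L; 4/4 deletions ∈↓L.
'uyyhux': N↓-sim [45, 38, 29, 24, 12, 5, 2] end={s11,s34} ∉↓L; 6/6 single-dels accept.
6 words, ⪯-incomp.

min(Σ*\↓L) = [hh, xx, uuu, yyxh, uuyy, uyyhux].
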